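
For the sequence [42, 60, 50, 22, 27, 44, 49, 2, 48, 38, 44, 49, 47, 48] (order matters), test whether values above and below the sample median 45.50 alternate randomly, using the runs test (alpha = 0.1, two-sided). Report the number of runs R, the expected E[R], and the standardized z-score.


Step 1: Compute median = 45.50; label A = above, B = below.
Labels in order: BAABBBABABBAAA  (n_A = 7, n_B = 7)
Step 2: Count runs R = 8.
Step 3: Under H0 (random ordering), E[R] = 2*n_A*n_B/(n_A+n_B) + 1 = 2*7*7/14 + 1 = 8.0000.
        Var[R] = 2*n_A*n_B*(2*n_A*n_B - n_A - n_B) / ((n_A+n_B)^2 * (n_A+n_B-1)) = 8232/2548 = 3.2308.
        SD[R] = 1.7974.
Step 4: R = E[R], so z = 0 with no continuity correction.
Step 5: Two-sided p-value via normal approximation = 2*(1 - Phi(|z|)) = 1.000000.
Step 6: alpha = 0.1. fail to reject H0.

R = 8, z = 0.0000, p = 1.000000, fail to reject H0.


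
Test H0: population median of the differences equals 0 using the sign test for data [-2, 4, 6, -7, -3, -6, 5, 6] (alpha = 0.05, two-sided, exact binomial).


Step 1: Discard zero differences. Original n = 8; n_eff = number of nonzero differences = 8.
Nonzero differences (with sign): -2, +4, +6, -7, -3, -6, +5, +6
Step 2: Count signs: positive = 4, negative = 4.
Step 3: Under H0: P(positive) = 0.5, so the number of positives S ~ Bin(8, 0.5).
Step 4: Two-sided exact p-value = sum of Bin(8,0.5) probabilities at or below the observed probability = 1.000000.
Step 5: alpha = 0.05. fail to reject H0.

n_eff = 8, pos = 4, neg = 4, p = 1.000000, fail to reject H0.


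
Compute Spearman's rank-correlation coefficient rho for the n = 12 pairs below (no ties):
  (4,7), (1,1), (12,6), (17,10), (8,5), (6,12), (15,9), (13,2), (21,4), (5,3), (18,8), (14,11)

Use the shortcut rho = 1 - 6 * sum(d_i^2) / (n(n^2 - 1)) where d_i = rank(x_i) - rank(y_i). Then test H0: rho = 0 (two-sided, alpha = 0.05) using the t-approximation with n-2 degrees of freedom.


Step 1: Rank x and y separately (midranks; no ties here).
rank(x): 4->2, 1->1, 12->6, 17->10, 8->5, 6->4, 15->9, 13->7, 21->12, 5->3, 18->11, 14->8
rank(y): 7->7, 1->1, 6->6, 10->10, 5->5, 12->12, 9->9, 2->2, 4->4, 3->3, 8->8, 11->11
Step 2: d_i = R_x(i) - R_y(i); compute d_i^2.
  (2-7)^2=25, (1-1)^2=0, (6-6)^2=0, (10-10)^2=0, (5-5)^2=0, (4-12)^2=64, (9-9)^2=0, (7-2)^2=25, (12-4)^2=64, (3-3)^2=0, (11-8)^2=9, (8-11)^2=9
sum(d^2) = 196.
Step 3: rho = 1 - 6*196 / (12*(12^2 - 1)) = 1 - 1176/1716 = 0.314685.
Step 4: Under H0, t = rho * sqrt((n-2)/(1-rho^2)) = 1.0484 ~ t(10).
Step 5: Two-sided p-value from the t-distribution with 10 df = 0.319139.
Step 6: alpha = 0.05. fail to reject H0.

rho = 0.3147, p = 0.319139, fail to reject H0 at alpha = 0.05.


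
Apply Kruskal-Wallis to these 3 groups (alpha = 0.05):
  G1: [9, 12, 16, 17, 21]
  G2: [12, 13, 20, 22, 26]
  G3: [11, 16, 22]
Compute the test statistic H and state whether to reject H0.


Step 1: Combine all N = 13 observations and assign midranks.
sorted (value, group, rank): (9,G1,1), (11,G3,2), (12,G1,3.5), (12,G2,3.5), (13,G2,5), (16,G1,6.5), (16,G3,6.5), (17,G1,8), (20,G2,9), (21,G1,10), (22,G2,11.5), (22,G3,11.5), (26,G2,13)
Step 2: Sum ranks within each group.
R_1 = 29 (n_1 = 5)
R_2 = 42 (n_2 = 5)
R_3 = 20 (n_3 = 3)
Step 3: H = 12/(N(N+1)) * sum(R_i^2/n_i) - 3(N+1)
     = 12/(13*14) * (29^2/5 + 42^2/5 + 20^2/3) - 3*14
     = 0.065934 * 654.333 - 42
     = 1.142857.
Step 4: Ties present; correction factor C = 1 - 18/(13^3 - 13) = 0.991758. Corrected H = 1.142857 / 0.991758 = 1.152355.
Step 5: Under H0, H ~ chi^2(2); p-value = 0.562043.
Step 6: alpha = 0.05. fail to reject H0.

H = 1.1524, df = 2, p = 0.562043, fail to reject H0.


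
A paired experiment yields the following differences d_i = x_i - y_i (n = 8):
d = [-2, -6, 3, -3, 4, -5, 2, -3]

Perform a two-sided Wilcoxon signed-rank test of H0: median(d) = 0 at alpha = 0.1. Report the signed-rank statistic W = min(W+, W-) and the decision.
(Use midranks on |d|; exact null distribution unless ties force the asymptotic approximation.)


Step 1: Drop any zero differences (none here) and take |d_i|.
|d| = [2, 6, 3, 3, 4, 5, 2, 3]
Step 2: Midrank |d_i| (ties get averaged ranks).
ranks: |2|->1.5, |6|->8, |3|->4, |3|->4, |4|->6, |5|->7, |2|->1.5, |3|->4
Step 3: Attach original signs; sum ranks with positive sign and with negative sign.
W+ = 4 + 6 + 1.5 = 11.5
W- = 1.5 + 8 + 4 + 7 + 4 = 24.5
(Check: W+ + W- = 36 should equal n(n+1)/2 = 36.)
Step 4: Test statistic W = min(W+, W-) = 11.5.
Step 5: Ties in |d|, so use the tie-corrected normal approximation.
        E[W] = n(n+1)/4 = 8*9/4 = 18.
        Tie groups: |d|=2 (t=2), |d|=3 (t=3); sum(t^3 - t) = 30.
        Var[W] = n(n+1)(2n+1)/24 - sum(t^3-t)/48 = 1224/24 - 30/48 = 50.375.
        z = (W - E[W]) / sqrt(Var[W]) = (11.5 - 18) / 7.0975 = -0.9158.
        Two-sided p = 2*Phi(z) = 0.359766.
Step 6: alpha = 0.1. fail to reject H0.

W+ = 11.5, W- = 24.5, W = min = 11.5, p = 0.359766, fail to reject H0.


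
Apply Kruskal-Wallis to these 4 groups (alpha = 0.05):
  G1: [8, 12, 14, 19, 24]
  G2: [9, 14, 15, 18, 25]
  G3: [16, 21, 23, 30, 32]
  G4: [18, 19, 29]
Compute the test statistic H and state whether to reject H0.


Step 1: Combine all N = 18 observations and assign midranks.
sorted (value, group, rank): (8,G1,1), (9,G2,2), (12,G1,3), (14,G1,4.5), (14,G2,4.5), (15,G2,6), (16,G3,7), (18,G2,8.5), (18,G4,8.5), (19,G1,10.5), (19,G4,10.5), (21,G3,12), (23,G3,13), (24,G1,14), (25,G2,15), (29,G4,16), (30,G3,17), (32,G3,18)
Step 2: Sum ranks within each group.
R_1 = 33 (n_1 = 5)
R_2 = 36 (n_2 = 5)
R_3 = 67 (n_3 = 5)
R_4 = 35 (n_4 = 3)
Step 3: H = 12/(N(N+1)) * sum(R_i^2/n_i) - 3(N+1)
     = 12/(18*19) * (33^2/5 + 36^2/5 + 67^2/5 + 35^2/3) - 3*19
     = 0.035088 * 1783.13 - 57
     = 5.566082.
Step 4: Ties present; correction factor C = 1 - 18/(18^3 - 18) = 0.996904. Corrected H = 5.566082 / 0.996904 = 5.583368.
Step 5: Under H0, H ~ chi^2(3); p-value = 0.133736.
Step 6: alpha = 0.05. fail to reject H0.

H = 5.5834, df = 3, p = 0.133736, fail to reject H0.


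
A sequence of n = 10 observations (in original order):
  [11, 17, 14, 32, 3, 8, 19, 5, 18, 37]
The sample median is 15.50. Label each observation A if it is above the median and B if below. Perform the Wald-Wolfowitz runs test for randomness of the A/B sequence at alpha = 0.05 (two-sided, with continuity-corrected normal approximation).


Step 1: Compute median = 15.50; label A = above, B = below.
Labels in order: BABABBABAA  (n_A = 5, n_B = 5)
Step 2: Count runs R = 8.
Step 3: Under H0 (random ordering), E[R] = 2*n_A*n_B/(n_A+n_B) + 1 = 2*5*5/10 + 1 = 6.0000.
        Var[R] = 2*n_A*n_B*(2*n_A*n_B - n_A - n_B) / ((n_A+n_B)^2 * (n_A+n_B-1)) = 2000/900 = 2.2222.
        SD[R] = 1.4907.
Step 4: Continuity-corrected z = (R - 0.5 - E[R]) / SD[R] = (8 - 0.5 - 6.0000) / 1.4907 = 1.0062.
Step 5: Two-sided p-value via normal approximation = 2*(1 - Phi(|z|)) = 0.314305.
Step 6: alpha = 0.05. fail to reject H0.

R = 8, z = 1.0062, p = 0.314305, fail to reject H0.


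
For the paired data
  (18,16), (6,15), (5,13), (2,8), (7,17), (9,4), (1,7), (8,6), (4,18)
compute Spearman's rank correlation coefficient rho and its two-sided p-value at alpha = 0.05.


Step 1: Rank x and y separately (midranks; no ties here).
rank(x): 18->9, 6->5, 5->4, 2->2, 7->6, 9->8, 1->1, 8->7, 4->3
rank(y): 16->7, 15->6, 13->5, 8->4, 17->8, 4->1, 7->3, 6->2, 18->9
Step 2: d_i = R_x(i) - R_y(i); compute d_i^2.
  (9-7)^2=4, (5-6)^2=1, (4-5)^2=1, (2-4)^2=4, (6-8)^2=4, (8-1)^2=49, (1-3)^2=4, (7-2)^2=25, (3-9)^2=36
sum(d^2) = 128.
Step 3: rho = 1 - 6*128 / (9*(9^2 - 1)) = 1 - 768/720 = -0.066667.
Step 4: Under H0, t = rho * sqrt((n-2)/(1-rho^2)) = -0.1768 ~ t(7).
Step 5: Two-sided p-value from the t-distribution with 7 df = 0.864690.
Step 6: alpha = 0.05. fail to reject H0.

rho = -0.0667, p = 0.864690, fail to reject H0 at alpha = 0.05.


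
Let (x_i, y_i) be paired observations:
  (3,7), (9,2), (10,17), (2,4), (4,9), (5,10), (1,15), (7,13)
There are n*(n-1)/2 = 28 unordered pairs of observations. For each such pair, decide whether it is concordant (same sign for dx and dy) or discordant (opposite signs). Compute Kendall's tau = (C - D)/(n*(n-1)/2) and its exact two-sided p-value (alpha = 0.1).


Step 1: Enumerate the 28 unordered pairs (i,j) with i<j and classify each by sign(x_j-x_i) * sign(y_j-y_i).
  (1,2):dx=+6,dy=-5->D; (1,3):dx=+7,dy=+10->C; (1,4):dx=-1,dy=-3->C; (1,5):dx=+1,dy=+2->C
  (1,6):dx=+2,dy=+3->C; (1,7):dx=-2,dy=+8->D; (1,8):dx=+4,dy=+6->C; (2,3):dx=+1,dy=+15->C
  (2,4):dx=-7,dy=+2->D; (2,5):dx=-5,dy=+7->D; (2,6):dx=-4,dy=+8->D; (2,7):dx=-8,dy=+13->D
  (2,8):dx=-2,dy=+11->D; (3,4):dx=-8,dy=-13->C; (3,5):dx=-6,dy=-8->C; (3,6):dx=-5,dy=-7->C
  (3,7):dx=-9,dy=-2->C; (3,8):dx=-3,dy=-4->C; (4,5):dx=+2,dy=+5->C; (4,6):dx=+3,dy=+6->C
  (4,7):dx=-1,dy=+11->D; (4,8):dx=+5,dy=+9->C; (5,6):dx=+1,dy=+1->C; (5,7):dx=-3,dy=+6->D
  (5,8):dx=+3,dy=+4->C; (6,7):dx=-4,dy=+5->D; (6,8):dx=+2,dy=+3->C; (7,8):dx=+6,dy=-2->D
Step 2: C = 17, D = 11, total pairs = 28.
Step 3: tau = (C - D)/(n(n-1)/2) = (17 - 11)/28 = 0.214286.
Step 4: Exact two-sided p-value (enumerate n! = 40320 permutations of y under H0): p = 0.548413.
Step 5: alpha = 0.1. fail to reject H0.

tau_b = 0.2143 (C=17, D=11), p = 0.548413, fail to reject H0.


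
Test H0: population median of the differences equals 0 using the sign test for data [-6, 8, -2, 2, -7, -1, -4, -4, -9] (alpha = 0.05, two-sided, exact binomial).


Step 1: Discard zero differences. Original n = 9; n_eff = number of nonzero differences = 9.
Nonzero differences (with sign): -6, +8, -2, +2, -7, -1, -4, -4, -9
Step 2: Count signs: positive = 2, negative = 7.
Step 3: Under H0: P(positive) = 0.5, so the number of positives S ~ Bin(9, 0.5).
Step 4: Two-sided exact p-value = sum of Bin(9,0.5) probabilities at or below the observed probability = 0.179688.
Step 5: alpha = 0.05. fail to reject H0.

n_eff = 9, pos = 2, neg = 7, p = 0.179688, fail to reject H0.


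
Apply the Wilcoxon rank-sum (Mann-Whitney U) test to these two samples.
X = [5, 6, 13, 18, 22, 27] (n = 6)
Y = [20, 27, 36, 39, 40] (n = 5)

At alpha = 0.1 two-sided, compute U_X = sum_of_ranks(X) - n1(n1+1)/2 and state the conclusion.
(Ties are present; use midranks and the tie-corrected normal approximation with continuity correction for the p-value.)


Step 1: Combine and sort all 11 observations; assign midranks.
sorted (value, group): (5,X), (6,X), (13,X), (18,X), (20,Y), (22,X), (27,X), (27,Y), (36,Y), (39,Y), (40,Y)
ranks: 5->1, 6->2, 13->3, 18->4, 20->5, 22->6, 27->7.5, 27->7.5, 36->9, 39->10, 40->11
Step 2: Rank sum for X: R1 = 1 + 2 + 3 + 4 + 6 + 7.5 = 23.5.
Step 3: U_X = R1 - n1(n1+1)/2 = 23.5 - 6*7/2 = 23.5 - 21 = 2.5.
       U_Y = n1*n2 - U_X = 30 - 2.5 = 27.5.
Step 4: Ties are present, so use the tie-corrected normal approximation (with continuity correction) for the p-value.
Step 5: p-value = 0.028100; compare to alpha = 0.1. reject H0.

U_X = 2.5, p = 0.028100, reject H0 at alpha = 0.1.


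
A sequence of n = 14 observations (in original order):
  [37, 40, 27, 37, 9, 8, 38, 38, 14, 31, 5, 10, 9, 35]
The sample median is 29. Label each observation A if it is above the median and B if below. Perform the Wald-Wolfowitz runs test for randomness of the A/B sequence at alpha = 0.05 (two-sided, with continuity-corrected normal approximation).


Step 1: Compute median = 29; label A = above, B = below.
Labels in order: AABABBAABABBBA  (n_A = 7, n_B = 7)
Step 2: Count runs R = 9.
Step 3: Under H0 (random ordering), E[R] = 2*n_A*n_B/(n_A+n_B) + 1 = 2*7*7/14 + 1 = 8.0000.
        Var[R] = 2*n_A*n_B*(2*n_A*n_B - n_A - n_B) / ((n_A+n_B)^2 * (n_A+n_B-1)) = 8232/2548 = 3.2308.
        SD[R] = 1.7974.
Step 4: Continuity-corrected z = (R - 0.5 - E[R]) / SD[R] = (9 - 0.5 - 8.0000) / 1.7974 = 0.2782.
Step 5: Two-sided p-value via normal approximation = 2*(1 - Phi(|z|)) = 0.780879.
Step 6: alpha = 0.05. fail to reject H0.

R = 9, z = 0.2782, p = 0.780879, fail to reject H0.


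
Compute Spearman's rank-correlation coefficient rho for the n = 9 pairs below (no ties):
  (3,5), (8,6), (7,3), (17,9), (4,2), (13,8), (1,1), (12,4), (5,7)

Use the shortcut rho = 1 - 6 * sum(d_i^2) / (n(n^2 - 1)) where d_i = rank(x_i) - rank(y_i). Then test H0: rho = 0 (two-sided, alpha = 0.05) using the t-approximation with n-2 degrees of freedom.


Step 1: Rank x and y separately (midranks; no ties here).
rank(x): 3->2, 8->6, 7->5, 17->9, 4->3, 13->8, 1->1, 12->7, 5->4
rank(y): 5->5, 6->6, 3->3, 9->9, 2->2, 8->8, 1->1, 4->4, 7->7
Step 2: d_i = R_x(i) - R_y(i); compute d_i^2.
  (2-5)^2=9, (6-6)^2=0, (5-3)^2=4, (9-9)^2=0, (3-2)^2=1, (8-8)^2=0, (1-1)^2=0, (7-4)^2=9, (4-7)^2=9
sum(d^2) = 32.
Step 3: rho = 1 - 6*32 / (9*(9^2 - 1)) = 1 - 192/720 = 0.733333.
Step 4: Under H0, t = rho * sqrt((n-2)/(1-rho^2)) = 2.8538 ~ t(7).
Step 5: Two-sided p-value from the t-distribution with 7 df = 0.024554.
Step 6: alpha = 0.05. reject H0.

rho = 0.7333, p = 0.024554, reject H0 at alpha = 0.05.


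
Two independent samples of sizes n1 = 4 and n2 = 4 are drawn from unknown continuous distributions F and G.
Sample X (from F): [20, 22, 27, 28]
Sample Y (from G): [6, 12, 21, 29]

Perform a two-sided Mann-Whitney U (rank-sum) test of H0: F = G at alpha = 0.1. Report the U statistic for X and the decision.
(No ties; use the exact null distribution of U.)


Step 1: Combine and sort all 8 observations; assign midranks.
sorted (value, group): (6,Y), (12,Y), (20,X), (21,Y), (22,X), (27,X), (28,X), (29,Y)
ranks: 6->1, 12->2, 20->3, 21->4, 22->5, 27->6, 28->7, 29->8
Step 2: Rank sum for X: R1 = 3 + 5 + 6 + 7 = 21.
Step 3: U_X = R1 - n1(n1+1)/2 = 21 - 4*5/2 = 21 - 10 = 11.
       U_Y = n1*n2 - U_X = 16 - 11 = 5.
Step 4: No ties, so the exact null distribution of U (based on enumerating the C(8,4) = 70 equally likely rank assignments) gives the two-sided p-value.
Step 5: p-value = 0.485714; compare to alpha = 0.1. fail to reject H0.

U_X = 11, p = 0.485714, fail to reject H0 at alpha = 0.1.


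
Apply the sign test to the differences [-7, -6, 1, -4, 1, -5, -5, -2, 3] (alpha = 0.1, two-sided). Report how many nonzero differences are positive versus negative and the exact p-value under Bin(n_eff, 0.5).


Step 1: Discard zero differences. Original n = 9; n_eff = number of nonzero differences = 9.
Nonzero differences (with sign): -7, -6, +1, -4, +1, -5, -5, -2, +3
Step 2: Count signs: positive = 3, negative = 6.
Step 3: Under H0: P(positive) = 0.5, so the number of positives S ~ Bin(9, 0.5).
Step 4: Two-sided exact p-value = sum of Bin(9,0.5) probabilities at or below the observed probability = 0.507812.
Step 5: alpha = 0.1. fail to reject H0.

n_eff = 9, pos = 3, neg = 6, p = 0.507812, fail to reject H0.


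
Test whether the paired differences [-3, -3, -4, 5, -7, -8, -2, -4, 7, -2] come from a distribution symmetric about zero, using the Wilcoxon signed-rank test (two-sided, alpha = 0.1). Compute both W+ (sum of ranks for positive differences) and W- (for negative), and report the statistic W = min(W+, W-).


Step 1: Drop any zero differences (none here) and take |d_i|.
|d| = [3, 3, 4, 5, 7, 8, 2, 4, 7, 2]
Step 2: Midrank |d_i| (ties get averaged ranks).
ranks: |3|->3.5, |3|->3.5, |4|->5.5, |5|->7, |7|->8.5, |8|->10, |2|->1.5, |4|->5.5, |7|->8.5, |2|->1.5
Step 3: Attach original signs; sum ranks with positive sign and with negative sign.
W+ = 7 + 8.5 = 15.5
W- = 3.5 + 3.5 + 5.5 + 8.5 + 10 + 1.5 + 5.5 + 1.5 = 39.5
(Check: W+ + W- = 55 should equal n(n+1)/2 = 55.)
Step 4: Test statistic W = min(W+, W-) = 15.5.
Step 5: Ties in |d|, so use the tie-corrected normal approximation.
        E[W] = n(n+1)/4 = 10*11/4 = 27.5.
        Tie groups: |d|=2 (t=2), |d|=3 (t=2), |d|=4 (t=2), |d|=7 (t=2); sum(t^3 - t) = 24.
        Var[W] = n(n+1)(2n+1)/24 - sum(t^3-t)/48 = 2310/24 - 24/48 = 95.75.
        z = (W - E[W]) / sqrt(Var[W]) = (15.5 - 27.5) / 9.7852 = -1.2263.
        Two-sided p = 2*Phi(z) = 0.220070.
Step 6: alpha = 0.1. fail to reject H0.

W+ = 15.5, W- = 39.5, W = min = 15.5, p = 0.220070, fail to reject H0.


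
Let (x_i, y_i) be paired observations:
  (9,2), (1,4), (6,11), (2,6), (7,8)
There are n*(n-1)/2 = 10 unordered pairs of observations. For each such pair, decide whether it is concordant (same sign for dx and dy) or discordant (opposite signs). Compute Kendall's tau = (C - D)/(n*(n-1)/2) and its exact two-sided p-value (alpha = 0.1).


Step 1: Enumerate the 10 unordered pairs (i,j) with i<j and classify each by sign(x_j-x_i) * sign(y_j-y_i).
  (1,2):dx=-8,dy=+2->D; (1,3):dx=-3,dy=+9->D; (1,4):dx=-7,dy=+4->D; (1,5):dx=-2,dy=+6->D
  (2,3):dx=+5,dy=+7->C; (2,4):dx=+1,dy=+2->C; (2,5):dx=+6,dy=+4->C; (3,4):dx=-4,dy=-5->C
  (3,5):dx=+1,dy=-3->D; (4,5):dx=+5,dy=+2->C
Step 2: C = 5, D = 5, total pairs = 10.
Step 3: tau = (C - D)/(n(n-1)/2) = (5 - 5)/10 = 0.000000.
Step 4: Exact two-sided p-value (enumerate n! = 120 permutations of y under H0): p = 1.000000.
Step 5: alpha = 0.1. fail to reject H0.

tau_b = 0.0000 (C=5, D=5), p = 1.000000, fail to reject H0.


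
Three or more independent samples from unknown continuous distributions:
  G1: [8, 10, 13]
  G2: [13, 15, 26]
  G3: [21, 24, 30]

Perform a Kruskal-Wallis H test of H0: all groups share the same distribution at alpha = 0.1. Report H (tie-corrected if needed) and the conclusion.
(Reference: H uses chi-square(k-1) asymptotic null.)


Step 1: Combine all N = 9 observations and assign midranks.
sorted (value, group, rank): (8,G1,1), (10,G1,2), (13,G1,3.5), (13,G2,3.5), (15,G2,5), (21,G3,6), (24,G3,7), (26,G2,8), (30,G3,9)
Step 2: Sum ranks within each group.
R_1 = 6.5 (n_1 = 3)
R_2 = 16.5 (n_2 = 3)
R_3 = 22 (n_3 = 3)
Step 3: H = 12/(N(N+1)) * sum(R_i^2/n_i) - 3(N+1)
     = 12/(9*10) * (6.5^2/3 + 16.5^2/3 + 22^2/3) - 3*10
     = 0.133333 * 266.167 - 30
     = 5.488889.
Step 4: Ties present; correction factor C = 1 - 6/(9^3 - 9) = 0.991667. Corrected H = 5.488889 / 0.991667 = 5.535014.
Step 5: Under H0, H ~ chi^2(2); p-value = 0.062818.
Step 6: alpha = 0.1. reject H0.

H = 5.5350, df = 2, p = 0.062818, reject H0.


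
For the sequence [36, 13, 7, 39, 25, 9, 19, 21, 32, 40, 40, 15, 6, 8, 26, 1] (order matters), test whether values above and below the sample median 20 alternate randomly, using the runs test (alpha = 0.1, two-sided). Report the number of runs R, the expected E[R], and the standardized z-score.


Step 1: Compute median = 20; label A = above, B = below.
Labels in order: ABBAABBAAAABBBAB  (n_A = 8, n_B = 8)
Step 2: Count runs R = 8.
Step 3: Under H0 (random ordering), E[R] = 2*n_A*n_B/(n_A+n_B) + 1 = 2*8*8/16 + 1 = 9.0000.
        Var[R] = 2*n_A*n_B*(2*n_A*n_B - n_A - n_B) / ((n_A+n_B)^2 * (n_A+n_B-1)) = 14336/3840 = 3.7333.
        SD[R] = 1.9322.
Step 4: Continuity-corrected z = (R + 0.5 - E[R]) / SD[R] = (8 + 0.5 - 9.0000) / 1.9322 = -0.2588.
Step 5: Two-sided p-value via normal approximation = 2*(1 - Phi(|z|)) = 0.795809.
Step 6: alpha = 0.1. fail to reject H0.

R = 8, z = -0.2588, p = 0.795809, fail to reject H0.


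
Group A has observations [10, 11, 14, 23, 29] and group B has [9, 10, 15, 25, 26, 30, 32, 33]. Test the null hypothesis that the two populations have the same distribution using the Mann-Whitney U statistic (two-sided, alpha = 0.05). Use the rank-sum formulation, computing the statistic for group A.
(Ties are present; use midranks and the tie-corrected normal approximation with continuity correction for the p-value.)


Step 1: Combine and sort all 13 observations; assign midranks.
sorted (value, group): (9,Y), (10,X), (10,Y), (11,X), (14,X), (15,Y), (23,X), (25,Y), (26,Y), (29,X), (30,Y), (32,Y), (33,Y)
ranks: 9->1, 10->2.5, 10->2.5, 11->4, 14->5, 15->6, 23->7, 25->8, 26->9, 29->10, 30->11, 32->12, 33->13
Step 2: Rank sum for X: R1 = 2.5 + 4 + 5 + 7 + 10 = 28.5.
Step 3: U_X = R1 - n1(n1+1)/2 = 28.5 - 5*6/2 = 28.5 - 15 = 13.5.
       U_Y = n1*n2 - U_X = 40 - 13.5 = 26.5.
Step 4: Ties are present, so use the tie-corrected normal approximation (with continuity correction) for the p-value.
Step 5: p-value = 0.379120; compare to alpha = 0.05. fail to reject H0.

U_X = 13.5, p = 0.379120, fail to reject H0 at alpha = 0.05.


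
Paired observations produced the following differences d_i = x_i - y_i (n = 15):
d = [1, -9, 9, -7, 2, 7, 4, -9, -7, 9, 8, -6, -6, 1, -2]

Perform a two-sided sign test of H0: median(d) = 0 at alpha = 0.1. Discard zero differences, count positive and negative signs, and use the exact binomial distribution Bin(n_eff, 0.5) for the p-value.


Step 1: Discard zero differences. Original n = 15; n_eff = number of nonzero differences = 15.
Nonzero differences (with sign): +1, -9, +9, -7, +2, +7, +4, -9, -7, +9, +8, -6, -6, +1, -2
Step 2: Count signs: positive = 8, negative = 7.
Step 3: Under H0: P(positive) = 0.5, so the number of positives S ~ Bin(15, 0.5).
Step 4: Two-sided exact p-value = sum of Bin(15,0.5) probabilities at or below the observed probability = 1.000000.
Step 5: alpha = 0.1. fail to reject H0.

n_eff = 15, pos = 8, neg = 7, p = 1.000000, fail to reject H0.


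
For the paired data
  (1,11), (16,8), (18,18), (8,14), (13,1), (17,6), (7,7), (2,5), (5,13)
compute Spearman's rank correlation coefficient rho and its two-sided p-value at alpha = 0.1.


Step 1: Rank x and y separately (midranks; no ties here).
rank(x): 1->1, 16->7, 18->9, 8->5, 13->6, 17->8, 7->4, 2->2, 5->3
rank(y): 11->6, 8->5, 18->9, 14->8, 1->1, 6->3, 7->4, 5->2, 13->7
Step 2: d_i = R_x(i) - R_y(i); compute d_i^2.
  (1-6)^2=25, (7-5)^2=4, (9-9)^2=0, (5-8)^2=9, (6-1)^2=25, (8-3)^2=25, (4-4)^2=0, (2-2)^2=0, (3-7)^2=16
sum(d^2) = 104.
Step 3: rho = 1 - 6*104 / (9*(9^2 - 1)) = 1 - 624/720 = 0.133333.
Step 4: Under H0, t = rho * sqrt((n-2)/(1-rho^2)) = 0.3559 ~ t(7).
Step 5: Two-sided p-value from the t-distribution with 7 df = 0.732368.
Step 6: alpha = 0.1. fail to reject H0.

rho = 0.1333, p = 0.732368, fail to reject H0 at alpha = 0.1.


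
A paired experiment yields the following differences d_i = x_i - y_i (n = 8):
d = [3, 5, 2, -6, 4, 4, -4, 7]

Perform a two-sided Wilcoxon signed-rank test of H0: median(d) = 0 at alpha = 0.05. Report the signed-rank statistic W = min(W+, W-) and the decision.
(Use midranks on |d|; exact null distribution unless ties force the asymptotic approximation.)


Step 1: Drop any zero differences (none here) and take |d_i|.
|d| = [3, 5, 2, 6, 4, 4, 4, 7]
Step 2: Midrank |d_i| (ties get averaged ranks).
ranks: |3|->2, |5|->6, |2|->1, |6|->7, |4|->4, |4|->4, |4|->4, |7|->8
Step 3: Attach original signs; sum ranks with positive sign and with negative sign.
W+ = 2 + 6 + 1 + 4 + 4 + 8 = 25
W- = 7 + 4 = 11
(Check: W+ + W- = 36 should equal n(n+1)/2 = 36.)
Step 4: Test statistic W = min(W+, W-) = 11.
Step 5: Ties in |d|, so use the tie-corrected normal approximation.
        E[W] = n(n+1)/4 = 8*9/4 = 18.
        Tie groups: |d|=4 (t=3); sum(t^3 - t) = 24.
        Var[W] = n(n+1)(2n+1)/24 - sum(t^3-t)/48 = 1224/24 - 24/48 = 50.5.
        z = (W - E[W]) / sqrt(Var[W]) = (11 - 18) / 7.1063 = -0.9850.
        Two-sided p = 2*Phi(z) = 0.324606.
Step 6: alpha = 0.05. fail to reject H0.

W+ = 25, W- = 11, W = min = 11, p = 0.324606, fail to reject H0.


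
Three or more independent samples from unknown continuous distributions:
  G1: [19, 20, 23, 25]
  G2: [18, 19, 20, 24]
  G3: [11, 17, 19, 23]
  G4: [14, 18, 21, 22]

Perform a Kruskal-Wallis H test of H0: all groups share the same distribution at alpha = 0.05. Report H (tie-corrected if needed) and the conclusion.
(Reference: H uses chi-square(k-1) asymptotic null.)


Step 1: Combine all N = 16 observations and assign midranks.
sorted (value, group, rank): (11,G3,1), (14,G4,2), (17,G3,3), (18,G2,4.5), (18,G4,4.5), (19,G1,7), (19,G2,7), (19,G3,7), (20,G1,9.5), (20,G2,9.5), (21,G4,11), (22,G4,12), (23,G1,13.5), (23,G3,13.5), (24,G2,15), (25,G1,16)
Step 2: Sum ranks within each group.
R_1 = 46 (n_1 = 4)
R_2 = 36 (n_2 = 4)
R_3 = 24.5 (n_3 = 4)
R_4 = 29.5 (n_4 = 4)
Step 3: H = 12/(N(N+1)) * sum(R_i^2/n_i) - 3(N+1)
     = 12/(16*17) * (46^2/4 + 36^2/4 + 24.5^2/4 + 29.5^2/4) - 3*17
     = 0.044118 * 1220.62 - 51
     = 2.851103.
Step 4: Ties present; correction factor C = 1 - 42/(16^3 - 16) = 0.989706. Corrected H = 2.851103 / 0.989706 = 2.880758.
Step 5: Under H0, H ~ chi^2(3); p-value = 0.410378.
Step 6: alpha = 0.05. fail to reject H0.

H = 2.8808, df = 3, p = 0.410378, fail to reject H0.


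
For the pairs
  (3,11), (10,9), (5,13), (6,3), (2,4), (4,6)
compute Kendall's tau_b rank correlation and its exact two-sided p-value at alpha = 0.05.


Step 1: Enumerate the 15 unordered pairs (i,j) with i<j and classify each by sign(x_j-x_i) * sign(y_j-y_i).
  (1,2):dx=+7,dy=-2->D; (1,3):dx=+2,dy=+2->C; (1,4):dx=+3,dy=-8->D; (1,5):dx=-1,dy=-7->C
  (1,6):dx=+1,dy=-5->D; (2,3):dx=-5,dy=+4->D; (2,4):dx=-4,dy=-6->C; (2,5):dx=-8,dy=-5->C
  (2,6):dx=-6,dy=-3->C; (3,4):dx=+1,dy=-10->D; (3,5):dx=-3,dy=-9->C; (3,6):dx=-1,dy=-7->C
  (4,5):dx=-4,dy=+1->D; (4,6):dx=-2,dy=+3->D; (5,6):dx=+2,dy=+2->C
Step 2: C = 8, D = 7, total pairs = 15.
Step 3: tau = (C - D)/(n(n-1)/2) = (8 - 7)/15 = 0.066667.
Step 4: Exact two-sided p-value (enumerate n! = 720 permutations of y under H0): p = 1.000000.
Step 5: alpha = 0.05. fail to reject H0.

tau_b = 0.0667 (C=8, D=7), p = 1.000000, fail to reject H0.


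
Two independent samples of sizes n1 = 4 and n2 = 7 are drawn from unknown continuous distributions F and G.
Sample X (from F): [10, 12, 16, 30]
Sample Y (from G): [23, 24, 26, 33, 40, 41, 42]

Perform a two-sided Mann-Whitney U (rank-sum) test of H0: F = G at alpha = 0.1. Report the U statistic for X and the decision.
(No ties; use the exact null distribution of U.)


Step 1: Combine and sort all 11 observations; assign midranks.
sorted (value, group): (10,X), (12,X), (16,X), (23,Y), (24,Y), (26,Y), (30,X), (33,Y), (40,Y), (41,Y), (42,Y)
ranks: 10->1, 12->2, 16->3, 23->4, 24->5, 26->6, 30->7, 33->8, 40->9, 41->10, 42->11
Step 2: Rank sum for X: R1 = 1 + 2 + 3 + 7 = 13.
Step 3: U_X = R1 - n1(n1+1)/2 = 13 - 4*5/2 = 13 - 10 = 3.
       U_Y = n1*n2 - U_X = 28 - 3 = 25.
Step 4: No ties, so the exact null distribution of U (based on enumerating the C(11,4) = 330 equally likely rank assignments) gives the two-sided p-value.
Step 5: p-value = 0.042424; compare to alpha = 0.1. reject H0.

U_X = 3, p = 0.042424, reject H0 at alpha = 0.1.


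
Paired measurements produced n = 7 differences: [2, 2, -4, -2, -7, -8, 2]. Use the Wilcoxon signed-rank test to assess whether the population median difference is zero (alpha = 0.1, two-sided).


Step 1: Drop any zero differences (none here) and take |d_i|.
|d| = [2, 2, 4, 2, 7, 8, 2]
Step 2: Midrank |d_i| (ties get averaged ranks).
ranks: |2|->2.5, |2|->2.5, |4|->5, |2|->2.5, |7|->6, |8|->7, |2|->2.5
Step 3: Attach original signs; sum ranks with positive sign and with negative sign.
W+ = 2.5 + 2.5 + 2.5 = 7.5
W- = 5 + 2.5 + 6 + 7 = 20.5
(Check: W+ + W- = 28 should equal n(n+1)/2 = 28.)
Step 4: Test statistic W = min(W+, W-) = 7.5.
Step 5: Ties in |d|, so use the tie-corrected normal approximation.
        E[W] = n(n+1)/4 = 7*8/4 = 14.
        Tie groups: |d|=2 (t=4); sum(t^3 - t) = 60.
        Var[W] = n(n+1)(2n+1)/24 - sum(t^3-t)/48 = 840/24 - 60/48 = 33.75.
        z = (W - E[W]) / sqrt(Var[W]) = (7.5 - 14) / 5.8095 = -1.1189.
        Two-sided p = 2*Phi(z) = 0.263199.
Step 6: alpha = 0.1. fail to reject H0.

W+ = 7.5, W- = 20.5, W = min = 7.5, p = 0.263199, fail to reject H0.


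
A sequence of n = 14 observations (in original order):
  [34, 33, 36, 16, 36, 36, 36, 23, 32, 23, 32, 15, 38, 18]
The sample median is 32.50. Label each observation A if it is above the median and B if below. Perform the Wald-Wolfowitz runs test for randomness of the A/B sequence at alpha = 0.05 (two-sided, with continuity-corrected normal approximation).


Step 1: Compute median = 32.50; label A = above, B = below.
Labels in order: AAABAAABBBBBAB  (n_A = 7, n_B = 7)
Step 2: Count runs R = 6.
Step 3: Under H0 (random ordering), E[R] = 2*n_A*n_B/(n_A+n_B) + 1 = 2*7*7/14 + 1 = 8.0000.
        Var[R] = 2*n_A*n_B*(2*n_A*n_B - n_A - n_B) / ((n_A+n_B)^2 * (n_A+n_B-1)) = 8232/2548 = 3.2308.
        SD[R] = 1.7974.
Step 4: Continuity-corrected z = (R + 0.5 - E[R]) / SD[R] = (6 + 0.5 - 8.0000) / 1.7974 = -0.8345.
Step 5: Two-sided p-value via normal approximation = 2*(1 - Phi(|z|)) = 0.403986.
Step 6: alpha = 0.05. fail to reject H0.

R = 6, z = -0.8345, p = 0.403986, fail to reject H0.


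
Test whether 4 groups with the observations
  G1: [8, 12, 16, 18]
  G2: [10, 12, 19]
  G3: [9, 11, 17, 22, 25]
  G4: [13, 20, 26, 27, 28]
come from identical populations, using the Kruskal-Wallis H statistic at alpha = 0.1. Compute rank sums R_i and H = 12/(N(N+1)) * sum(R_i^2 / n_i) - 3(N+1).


Step 1: Combine all N = 17 observations and assign midranks.
sorted (value, group, rank): (8,G1,1), (9,G3,2), (10,G2,3), (11,G3,4), (12,G1,5.5), (12,G2,5.5), (13,G4,7), (16,G1,8), (17,G3,9), (18,G1,10), (19,G2,11), (20,G4,12), (22,G3,13), (25,G3,14), (26,G4,15), (27,G4,16), (28,G4,17)
Step 2: Sum ranks within each group.
R_1 = 24.5 (n_1 = 4)
R_2 = 19.5 (n_2 = 3)
R_3 = 42 (n_3 = 5)
R_4 = 67 (n_4 = 5)
Step 3: H = 12/(N(N+1)) * sum(R_i^2/n_i) - 3(N+1)
     = 12/(17*18) * (24.5^2/4 + 19.5^2/3 + 42^2/5 + 67^2/5) - 3*18
     = 0.039216 * 1527.41 - 54
     = 5.898529.
Step 4: Ties present; correction factor C = 1 - 6/(17^3 - 17) = 0.998775. Corrected H = 5.898529 / 0.998775 = 5.905767.
Step 5: Under H0, H ~ chi^2(3); p-value = 0.116286.
Step 6: alpha = 0.1. fail to reject H0.

H = 5.9058, df = 3, p = 0.116286, fail to reject H0.


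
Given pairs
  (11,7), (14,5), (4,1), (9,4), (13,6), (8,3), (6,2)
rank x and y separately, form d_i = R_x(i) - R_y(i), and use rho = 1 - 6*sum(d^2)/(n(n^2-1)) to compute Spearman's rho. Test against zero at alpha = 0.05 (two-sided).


Step 1: Rank x and y separately (midranks; no ties here).
rank(x): 11->5, 14->7, 4->1, 9->4, 13->6, 8->3, 6->2
rank(y): 7->7, 5->5, 1->1, 4->4, 6->6, 3->3, 2->2
Step 2: d_i = R_x(i) - R_y(i); compute d_i^2.
  (5-7)^2=4, (7-5)^2=4, (1-1)^2=0, (4-4)^2=0, (6-6)^2=0, (3-3)^2=0, (2-2)^2=0
sum(d^2) = 8.
Step 3: rho = 1 - 6*8 / (7*(7^2 - 1)) = 1 - 48/336 = 0.857143.
Step 4: Under H0, t = rho * sqrt((n-2)/(1-rho^2)) = 3.7210 ~ t(5).
Step 5: Two-sided p-value from the t-distribution with 5 df = 0.013697.
Step 6: alpha = 0.05. reject H0.

rho = 0.8571, p = 0.013697, reject H0 at alpha = 0.05.


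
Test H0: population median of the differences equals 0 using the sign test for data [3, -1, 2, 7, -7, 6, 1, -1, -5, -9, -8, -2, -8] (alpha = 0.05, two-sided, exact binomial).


Step 1: Discard zero differences. Original n = 13; n_eff = number of nonzero differences = 13.
Nonzero differences (with sign): +3, -1, +2, +7, -7, +6, +1, -1, -5, -9, -8, -2, -8
Step 2: Count signs: positive = 5, negative = 8.
Step 3: Under H0: P(positive) = 0.5, so the number of positives S ~ Bin(13, 0.5).
Step 4: Two-sided exact p-value = sum of Bin(13,0.5) probabilities at or below the observed probability = 0.581055.
Step 5: alpha = 0.05. fail to reject H0.

n_eff = 13, pos = 5, neg = 8, p = 0.581055, fail to reject H0.


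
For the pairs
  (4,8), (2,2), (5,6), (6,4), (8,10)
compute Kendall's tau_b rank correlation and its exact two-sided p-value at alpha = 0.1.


Step 1: Enumerate the 10 unordered pairs (i,j) with i<j and classify each by sign(x_j-x_i) * sign(y_j-y_i).
  (1,2):dx=-2,dy=-6->C; (1,3):dx=+1,dy=-2->D; (1,4):dx=+2,dy=-4->D; (1,5):dx=+4,dy=+2->C
  (2,3):dx=+3,dy=+4->C; (2,4):dx=+4,dy=+2->C; (2,5):dx=+6,dy=+8->C; (3,4):dx=+1,dy=-2->D
  (3,5):dx=+3,dy=+4->C; (4,5):dx=+2,dy=+6->C
Step 2: C = 7, D = 3, total pairs = 10.
Step 3: tau = (C - D)/(n(n-1)/2) = (7 - 3)/10 = 0.400000.
Step 4: Exact two-sided p-value (enumerate n! = 120 permutations of y under H0): p = 0.483333.
Step 5: alpha = 0.1. fail to reject H0.

tau_b = 0.4000 (C=7, D=3), p = 0.483333, fail to reject H0.


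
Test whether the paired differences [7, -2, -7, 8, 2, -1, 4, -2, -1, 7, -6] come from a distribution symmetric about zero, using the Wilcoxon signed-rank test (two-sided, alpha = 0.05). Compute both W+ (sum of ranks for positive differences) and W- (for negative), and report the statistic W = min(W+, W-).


Step 1: Drop any zero differences (none here) and take |d_i|.
|d| = [7, 2, 7, 8, 2, 1, 4, 2, 1, 7, 6]
Step 2: Midrank |d_i| (ties get averaged ranks).
ranks: |7|->9, |2|->4, |7|->9, |8|->11, |2|->4, |1|->1.5, |4|->6, |2|->4, |1|->1.5, |7|->9, |6|->7
Step 3: Attach original signs; sum ranks with positive sign and with negative sign.
W+ = 9 + 11 + 4 + 6 + 9 = 39
W- = 4 + 9 + 1.5 + 4 + 1.5 + 7 = 27
(Check: W+ + W- = 66 should equal n(n+1)/2 = 66.)
Step 4: Test statistic W = min(W+, W-) = 27.
Step 5: Ties in |d|, so use the tie-corrected normal approximation.
        E[W] = n(n+1)/4 = 11*12/4 = 33.
        Tie groups: |d|=1 (t=2), |d|=2 (t=3), |d|=7 (t=3); sum(t^3 - t) = 54.
        Var[W] = n(n+1)(2n+1)/24 - sum(t^3-t)/48 = 3036/24 - 54/48 = 125.375.
        z = (W - E[W]) / sqrt(Var[W]) = (27 - 33) / 11.1971 = -0.5359.
        Two-sided p = 2*Phi(z) = 0.592060.
Step 6: alpha = 0.05. fail to reject H0.

W+ = 39, W- = 27, W = min = 27, p = 0.592060, fail to reject H0.


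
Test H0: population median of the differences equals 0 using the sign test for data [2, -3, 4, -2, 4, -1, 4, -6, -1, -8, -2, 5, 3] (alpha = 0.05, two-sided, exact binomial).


Step 1: Discard zero differences. Original n = 13; n_eff = number of nonzero differences = 13.
Nonzero differences (with sign): +2, -3, +4, -2, +4, -1, +4, -6, -1, -8, -2, +5, +3
Step 2: Count signs: positive = 6, negative = 7.
Step 3: Under H0: P(positive) = 0.5, so the number of positives S ~ Bin(13, 0.5).
Step 4: Two-sided exact p-value = sum of Bin(13,0.5) probabilities at or below the observed probability = 1.000000.
Step 5: alpha = 0.05. fail to reject H0.

n_eff = 13, pos = 6, neg = 7, p = 1.000000, fail to reject H0.


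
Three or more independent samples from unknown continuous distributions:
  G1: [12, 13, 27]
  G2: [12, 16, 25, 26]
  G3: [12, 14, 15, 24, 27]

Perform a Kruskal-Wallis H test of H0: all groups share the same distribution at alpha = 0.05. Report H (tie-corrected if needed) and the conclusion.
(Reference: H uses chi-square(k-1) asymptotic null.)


Step 1: Combine all N = 12 observations and assign midranks.
sorted (value, group, rank): (12,G1,2), (12,G2,2), (12,G3,2), (13,G1,4), (14,G3,5), (15,G3,6), (16,G2,7), (24,G3,8), (25,G2,9), (26,G2,10), (27,G1,11.5), (27,G3,11.5)
Step 2: Sum ranks within each group.
R_1 = 17.5 (n_1 = 3)
R_2 = 28 (n_2 = 4)
R_3 = 32.5 (n_3 = 5)
Step 3: H = 12/(N(N+1)) * sum(R_i^2/n_i) - 3(N+1)
     = 12/(12*13) * (17.5^2/3 + 28^2/4 + 32.5^2/5) - 3*13
     = 0.076923 * 509.333 - 39
     = 0.179487.
Step 4: Ties present; correction factor C = 1 - 30/(12^3 - 12) = 0.982517. Corrected H = 0.179487 / 0.982517 = 0.182681.
Step 5: Under H0, H ~ chi^2(2); p-value = 0.912707.
Step 6: alpha = 0.05. fail to reject H0.

H = 0.1827, df = 2, p = 0.912707, fail to reject H0.


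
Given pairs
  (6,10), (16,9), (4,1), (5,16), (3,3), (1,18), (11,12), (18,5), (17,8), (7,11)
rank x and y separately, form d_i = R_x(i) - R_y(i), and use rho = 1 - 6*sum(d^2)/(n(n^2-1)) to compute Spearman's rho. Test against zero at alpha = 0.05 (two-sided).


Step 1: Rank x and y separately (midranks; no ties here).
rank(x): 6->5, 16->8, 4->3, 5->4, 3->2, 1->1, 11->7, 18->10, 17->9, 7->6
rank(y): 10->6, 9->5, 1->1, 16->9, 3->2, 18->10, 12->8, 5->3, 8->4, 11->7
Step 2: d_i = R_x(i) - R_y(i); compute d_i^2.
  (5-6)^2=1, (8-5)^2=9, (3-1)^2=4, (4-9)^2=25, (2-2)^2=0, (1-10)^2=81, (7-8)^2=1, (10-3)^2=49, (9-4)^2=25, (6-7)^2=1
sum(d^2) = 196.
Step 3: rho = 1 - 6*196 / (10*(10^2 - 1)) = 1 - 1176/990 = -0.187879.
Step 4: Under H0, t = rho * sqrt((n-2)/(1-rho^2)) = -0.5410 ~ t(8).
Step 5: Two-sided p-value from the t-distribution with 8 df = 0.603218.
Step 6: alpha = 0.05. fail to reject H0.

rho = -0.1879, p = 0.603218, fail to reject H0 at alpha = 0.05.


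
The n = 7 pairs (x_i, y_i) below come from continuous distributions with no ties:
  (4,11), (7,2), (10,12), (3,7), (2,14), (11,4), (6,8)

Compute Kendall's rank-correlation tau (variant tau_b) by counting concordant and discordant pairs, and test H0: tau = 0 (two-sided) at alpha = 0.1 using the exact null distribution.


Step 1: Enumerate the 21 unordered pairs (i,j) with i<j and classify each by sign(x_j-x_i) * sign(y_j-y_i).
  (1,2):dx=+3,dy=-9->D; (1,3):dx=+6,dy=+1->C; (1,4):dx=-1,dy=-4->C; (1,5):dx=-2,dy=+3->D
  (1,6):dx=+7,dy=-7->D; (1,7):dx=+2,dy=-3->D; (2,3):dx=+3,dy=+10->C; (2,4):dx=-4,dy=+5->D
  (2,5):dx=-5,dy=+12->D; (2,6):dx=+4,dy=+2->C; (2,7):dx=-1,dy=+6->D; (3,4):dx=-7,dy=-5->C
  (3,5):dx=-8,dy=+2->D; (3,6):dx=+1,dy=-8->D; (3,7):dx=-4,dy=-4->C; (4,5):dx=-1,dy=+7->D
  (4,6):dx=+8,dy=-3->D; (4,7):dx=+3,dy=+1->C; (5,6):dx=+9,dy=-10->D; (5,7):dx=+4,dy=-6->D
  (6,7):dx=-5,dy=+4->D
Step 2: C = 7, D = 14, total pairs = 21.
Step 3: tau = (C - D)/(n(n-1)/2) = (7 - 14)/21 = -0.333333.
Step 4: Exact two-sided p-value (enumerate n! = 5040 permutations of y under H0): p = 0.381349.
Step 5: alpha = 0.1. fail to reject H0.

tau_b = -0.3333 (C=7, D=14), p = 0.381349, fail to reject H0.


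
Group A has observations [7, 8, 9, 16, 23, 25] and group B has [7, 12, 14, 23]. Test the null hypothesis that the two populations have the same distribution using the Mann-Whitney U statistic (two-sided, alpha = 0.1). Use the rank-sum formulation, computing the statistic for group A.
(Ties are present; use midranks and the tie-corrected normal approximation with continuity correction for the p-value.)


Step 1: Combine and sort all 10 observations; assign midranks.
sorted (value, group): (7,X), (7,Y), (8,X), (9,X), (12,Y), (14,Y), (16,X), (23,X), (23,Y), (25,X)
ranks: 7->1.5, 7->1.5, 8->3, 9->4, 12->5, 14->6, 16->7, 23->8.5, 23->8.5, 25->10
Step 2: Rank sum for X: R1 = 1.5 + 3 + 4 + 7 + 8.5 + 10 = 34.
Step 3: U_X = R1 - n1(n1+1)/2 = 34 - 6*7/2 = 34 - 21 = 13.
       U_Y = n1*n2 - U_X = 24 - 13 = 11.
Step 4: Ties are present, so use the tie-corrected normal approximation (with continuity correction) for the p-value.
Step 5: p-value = 0.914589; compare to alpha = 0.1. fail to reject H0.

U_X = 13, p = 0.914589, fail to reject H0 at alpha = 0.1.


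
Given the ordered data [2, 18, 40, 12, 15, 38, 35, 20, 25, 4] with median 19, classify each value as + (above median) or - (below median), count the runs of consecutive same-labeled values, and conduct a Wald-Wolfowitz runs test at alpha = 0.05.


Step 1: Compute median = 19; label A = above, B = below.
Labels in order: BBABBAAAAB  (n_A = 5, n_B = 5)
Step 2: Count runs R = 5.
Step 3: Under H0 (random ordering), E[R] = 2*n_A*n_B/(n_A+n_B) + 1 = 2*5*5/10 + 1 = 6.0000.
        Var[R] = 2*n_A*n_B*(2*n_A*n_B - n_A - n_B) / ((n_A+n_B)^2 * (n_A+n_B-1)) = 2000/900 = 2.2222.
        SD[R] = 1.4907.
Step 4: Continuity-corrected z = (R + 0.5 - E[R]) / SD[R] = (5 + 0.5 - 6.0000) / 1.4907 = -0.3354.
Step 5: Two-sided p-value via normal approximation = 2*(1 - Phi(|z|)) = 0.737316.
Step 6: alpha = 0.05. fail to reject H0.

R = 5, z = -0.3354, p = 0.737316, fail to reject H0.


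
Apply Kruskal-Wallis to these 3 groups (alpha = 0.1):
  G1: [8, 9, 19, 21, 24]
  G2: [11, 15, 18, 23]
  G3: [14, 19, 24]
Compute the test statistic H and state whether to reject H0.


Step 1: Combine all N = 12 observations and assign midranks.
sorted (value, group, rank): (8,G1,1), (9,G1,2), (11,G2,3), (14,G3,4), (15,G2,5), (18,G2,6), (19,G1,7.5), (19,G3,7.5), (21,G1,9), (23,G2,10), (24,G1,11.5), (24,G3,11.5)
Step 2: Sum ranks within each group.
R_1 = 31 (n_1 = 5)
R_2 = 24 (n_2 = 4)
R_3 = 23 (n_3 = 3)
Step 3: H = 12/(N(N+1)) * sum(R_i^2/n_i) - 3(N+1)
     = 12/(12*13) * (31^2/5 + 24^2/4 + 23^2/3) - 3*13
     = 0.076923 * 512.533 - 39
     = 0.425641.
Step 4: Ties present; correction factor C = 1 - 12/(12^3 - 12) = 0.993007. Corrected H = 0.425641 / 0.993007 = 0.428638.
Step 5: Under H0, H ~ chi^2(2); p-value = 0.807091.
Step 6: alpha = 0.1. fail to reject H0.

H = 0.4286, df = 2, p = 0.807091, fail to reject H0.


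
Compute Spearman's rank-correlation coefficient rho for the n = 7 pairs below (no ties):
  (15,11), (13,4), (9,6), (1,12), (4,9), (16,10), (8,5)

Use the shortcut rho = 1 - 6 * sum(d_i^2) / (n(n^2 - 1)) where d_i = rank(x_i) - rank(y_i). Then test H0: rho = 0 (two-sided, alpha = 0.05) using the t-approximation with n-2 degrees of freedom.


Step 1: Rank x and y separately (midranks; no ties here).
rank(x): 15->6, 13->5, 9->4, 1->1, 4->2, 16->7, 8->3
rank(y): 11->6, 4->1, 6->3, 12->7, 9->4, 10->5, 5->2
Step 2: d_i = R_x(i) - R_y(i); compute d_i^2.
  (6-6)^2=0, (5-1)^2=16, (4-3)^2=1, (1-7)^2=36, (2-4)^2=4, (7-5)^2=4, (3-2)^2=1
sum(d^2) = 62.
Step 3: rho = 1 - 6*62 / (7*(7^2 - 1)) = 1 - 372/336 = -0.107143.
Step 4: Under H0, t = rho * sqrt((n-2)/(1-rho^2)) = -0.2410 ~ t(5).
Step 5: Two-sided p-value from the t-distribution with 5 df = 0.819151.
Step 6: alpha = 0.05. fail to reject H0.

rho = -0.1071, p = 0.819151, fail to reject H0 at alpha = 0.05.
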